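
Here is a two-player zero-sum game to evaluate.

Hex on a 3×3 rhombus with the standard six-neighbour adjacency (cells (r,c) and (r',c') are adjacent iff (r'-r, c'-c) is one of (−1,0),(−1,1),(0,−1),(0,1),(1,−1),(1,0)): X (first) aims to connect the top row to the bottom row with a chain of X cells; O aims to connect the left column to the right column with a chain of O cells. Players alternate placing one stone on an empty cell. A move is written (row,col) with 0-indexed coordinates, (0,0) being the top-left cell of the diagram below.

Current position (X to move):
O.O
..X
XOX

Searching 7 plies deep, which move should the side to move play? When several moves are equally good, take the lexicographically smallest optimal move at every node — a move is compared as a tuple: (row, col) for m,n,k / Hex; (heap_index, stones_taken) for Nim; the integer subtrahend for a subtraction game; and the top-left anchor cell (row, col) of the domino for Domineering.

p1 X@[O.O/..X/XOX]: (0,1)[OXO/..X/XOX]+1* (1,0)[O.O/X.X/XOX]-1 (1,1)[O.O/.XX/XOX]-1
p2 O@[OXO/..X/XOX]: (1,0)[OXO/O.X/XOX]-1* (1,1)[OXO/.OX/XOX]-1
p3 X@[OXO/O.X/XOX]: (1,1)[OXO/OXX/XOX]+1*
p4 O@[OXO/OXX/XOX] terminal -1; root [O.O/..X/XOX] d7

X's best at [O.O/..X/XOX]: (0,1)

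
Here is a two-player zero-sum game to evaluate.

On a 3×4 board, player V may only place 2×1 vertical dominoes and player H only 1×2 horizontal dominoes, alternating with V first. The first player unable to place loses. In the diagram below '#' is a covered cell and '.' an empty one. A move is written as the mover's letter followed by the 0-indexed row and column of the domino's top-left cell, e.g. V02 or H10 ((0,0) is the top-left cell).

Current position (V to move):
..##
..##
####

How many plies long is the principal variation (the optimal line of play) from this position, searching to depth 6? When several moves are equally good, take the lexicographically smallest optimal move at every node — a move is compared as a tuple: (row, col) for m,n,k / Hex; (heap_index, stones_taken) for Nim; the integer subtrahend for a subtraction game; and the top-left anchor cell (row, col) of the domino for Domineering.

p1 V@[..##/..##/####]: V00[#.##/#.##/####]+1* V01[.###/.###/####]+1
p2 H@[#.##/#.##/####] terminal -1; root [..##/..##/####] d6

PV length from [..##/..##/####]: 1 ply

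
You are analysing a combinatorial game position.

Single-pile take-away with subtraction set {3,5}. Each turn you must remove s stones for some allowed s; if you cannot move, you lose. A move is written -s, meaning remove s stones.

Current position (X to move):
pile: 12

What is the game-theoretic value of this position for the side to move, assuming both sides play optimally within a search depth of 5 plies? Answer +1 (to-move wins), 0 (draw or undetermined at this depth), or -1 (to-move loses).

value(12, X) = +1

ply 1, X at 12 | -3=+1→9*; -5=-1→7
ply 2, O at 9 | -3=-1→6*; -5=-1→4
ply 3, X at 6 | -3=-1→3; -5=+1→1*
ply 4: 1 is terminal -1 (O); from 12 depth 5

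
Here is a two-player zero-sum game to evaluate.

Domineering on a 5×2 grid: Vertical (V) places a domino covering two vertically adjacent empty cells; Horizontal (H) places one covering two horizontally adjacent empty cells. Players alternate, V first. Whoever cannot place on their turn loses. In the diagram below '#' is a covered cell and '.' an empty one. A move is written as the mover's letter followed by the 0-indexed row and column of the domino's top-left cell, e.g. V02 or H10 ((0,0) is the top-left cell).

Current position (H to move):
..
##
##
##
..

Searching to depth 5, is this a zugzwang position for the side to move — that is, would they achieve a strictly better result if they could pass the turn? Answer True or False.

zugzwang(../##/##/##/.., H) = False

[../##/##/##/..] H move#1: H00:+1/##/##/##/##/..*, H40:+1/../##/##/##/##
[##/##/##/##/..] end (terminal -1, V#2); searched ../##/##/##/.. to 5
if H skipped the turn, V would face:
~ [../##/##/##/..] end (terminal -1, V#1); searched ../##/##/##/.. to 5
compare (H): move=+1 vs pass=+1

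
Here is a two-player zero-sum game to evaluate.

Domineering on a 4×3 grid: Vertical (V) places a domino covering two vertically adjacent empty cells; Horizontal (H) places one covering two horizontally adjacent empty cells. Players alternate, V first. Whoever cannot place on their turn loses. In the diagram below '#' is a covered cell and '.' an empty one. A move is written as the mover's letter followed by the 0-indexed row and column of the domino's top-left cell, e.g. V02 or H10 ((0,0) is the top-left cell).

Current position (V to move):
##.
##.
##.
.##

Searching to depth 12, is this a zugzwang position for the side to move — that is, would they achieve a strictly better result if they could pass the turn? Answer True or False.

zugzwang(##./##./##./.##, V) = False

[##./##./##./.##] V move#1: V02:+1/###/###/##./.##*, V12:+1/##./###/###/.##
[###/###/##./.##] end (terminal -1, H#2); searched ##./##./##./.## to 12
suppose V passes — search the same position with H to move:
pass> [##./##./##./.##] end (terminal -1, H#1); searched ##./##./##./.## to 12
for V: play +1, pass +1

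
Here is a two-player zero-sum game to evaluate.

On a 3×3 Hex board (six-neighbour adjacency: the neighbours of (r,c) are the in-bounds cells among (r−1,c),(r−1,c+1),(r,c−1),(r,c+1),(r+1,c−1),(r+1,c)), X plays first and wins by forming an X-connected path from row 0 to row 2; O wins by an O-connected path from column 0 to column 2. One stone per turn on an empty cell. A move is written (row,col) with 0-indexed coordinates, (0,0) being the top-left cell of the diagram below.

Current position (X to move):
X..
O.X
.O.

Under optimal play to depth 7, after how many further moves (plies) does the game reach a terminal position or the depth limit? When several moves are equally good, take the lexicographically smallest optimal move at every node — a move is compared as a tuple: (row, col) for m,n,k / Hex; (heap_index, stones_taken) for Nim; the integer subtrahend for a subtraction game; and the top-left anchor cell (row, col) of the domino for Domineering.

p1 X@[X../O.X/.O.]: (0,1)[XX./O.X/.O.]-1 (0,2)[X.X/O.X/.O.]-1 (1,1)[X../OXX/.O.]+1* (2,0)[X../O.X/XO.]-1 (2,2)[X../O.X/.OX]-1
p2 O@[X../OXX/.O.]: (0,1)[XO./OXX/.O.]-1* (0,2)[X.O/OXX/.O.]-1 (2,0)[X../OXX/OO.]-1 (2,2)[X../OXX/.OO]-1
p3 X@[XO./OXX/.O.]: (0,2)[XOX/OXX/.O.]+1* (2,0)[XO./OXX/XO.]-1 (2,2)[XO./OXX/.OX]-1
p4 O@[XOX/OXX/.O.]: (2,0)[XOX/OXX/OO.]-1* (2,2)[XOX/OXX/.OO]-1
p5 X@[XOX/OXX/OO.]: (2,2)[XOX/OXX/OOX]+1*
p6 O@[XOX/OXX/OOX] terminal -1; root [X../O.X/.O.] d7

PV length from [X../O.X/.O.]: 5 plies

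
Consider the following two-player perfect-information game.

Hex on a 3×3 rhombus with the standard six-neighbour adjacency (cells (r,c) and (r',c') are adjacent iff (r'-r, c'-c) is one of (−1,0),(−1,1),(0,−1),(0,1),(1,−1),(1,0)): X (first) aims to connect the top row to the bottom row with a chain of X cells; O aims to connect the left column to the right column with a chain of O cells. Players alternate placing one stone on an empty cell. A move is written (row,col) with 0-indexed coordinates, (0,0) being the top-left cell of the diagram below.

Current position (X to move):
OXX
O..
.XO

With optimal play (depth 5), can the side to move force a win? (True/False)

X winning at [OXX/O../.XO]: True

p1 X@[OXX/O../.XO]: (1,1)[OXX/OX./.XO]+1* (1,2)[OXX/O.X/.XO]+1 (2,0)[OXX/O../XXO]+1
p2 O@[OXX/OX./.XO] terminal -1; root [OXX/O../.XO] d5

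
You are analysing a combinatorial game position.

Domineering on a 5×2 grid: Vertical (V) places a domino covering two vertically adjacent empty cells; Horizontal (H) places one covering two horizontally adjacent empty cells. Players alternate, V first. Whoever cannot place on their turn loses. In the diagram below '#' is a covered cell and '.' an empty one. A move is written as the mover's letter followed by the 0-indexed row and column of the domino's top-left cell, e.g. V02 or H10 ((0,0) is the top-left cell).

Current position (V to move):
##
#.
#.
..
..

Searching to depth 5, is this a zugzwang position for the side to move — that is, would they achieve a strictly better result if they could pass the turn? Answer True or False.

[##/#./#./../..] V move#1: V11:-1/##/##/##/../.., V21:-1/##/#./##/.#/.., V30:+1/##/#./#./#./#.*, V31:+1/##/#./#./.#/.#
[##/#./#./#./#.] end (terminal -1, H#2); searched ##/#./#./../.. to 5
suppose V passes — search the same position with H to move:
pass> [##/#./#./../..] H move#1: H30:+1/##/#./#./##/..*, H40:-1/##/#./#./../##
pass> [##/#./#./##/..] V move#2: V11:-1/##/##/##/##/..*
pass> [##/##/##/##/..] H move#3: H40:+1/##/##/##/##/##*
pass> [##/##/##/##/##] end (terminal -1, V#4); searched ##/#./#./../.. to 5
for V: play +1, pass -1

zugzwang(##/#./#./../.., V) = False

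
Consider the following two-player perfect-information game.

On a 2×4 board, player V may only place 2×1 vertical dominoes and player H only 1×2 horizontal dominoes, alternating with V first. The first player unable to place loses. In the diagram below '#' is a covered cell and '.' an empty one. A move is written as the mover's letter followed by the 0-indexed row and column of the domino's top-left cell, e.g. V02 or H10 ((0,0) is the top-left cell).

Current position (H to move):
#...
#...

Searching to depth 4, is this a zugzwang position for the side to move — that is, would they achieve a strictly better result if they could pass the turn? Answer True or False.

[#.../#...] H move#1: H01:+1/###./#...*, H02:+1/#.##/#..., H11:+1/#.../###., H12:+1/#.../#.##
[###./#...] V move#2: V03:-1/####/#..#*
[####/#..#] H move#3: H11:+1/####/####*
[####/####] end (terminal -1, V#4); searched #.../#... to 4
if H skipped the turn, V would face:
~ [#.../#...] V move#1: V01:-1/##../##.., V02:+1/#.#./#.#.*, V03:-1/#..#/#..#
~ [#.#./#.#.] end (terminal -1, H#2); searched #.../#... to 4
compare (H): move=+1 vs pass=-1

zugzwang(#.../#..., H) = False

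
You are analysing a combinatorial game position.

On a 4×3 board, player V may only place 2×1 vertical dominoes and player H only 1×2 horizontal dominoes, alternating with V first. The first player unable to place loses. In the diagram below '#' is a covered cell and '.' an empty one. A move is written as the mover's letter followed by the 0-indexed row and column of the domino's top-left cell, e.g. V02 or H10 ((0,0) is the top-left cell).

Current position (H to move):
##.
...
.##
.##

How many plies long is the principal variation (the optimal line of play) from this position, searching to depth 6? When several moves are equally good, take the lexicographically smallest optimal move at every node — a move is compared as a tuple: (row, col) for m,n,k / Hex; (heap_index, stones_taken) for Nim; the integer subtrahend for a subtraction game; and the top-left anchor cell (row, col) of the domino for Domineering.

ply 1, H at ##./.../.##/.## | H10=-1→##./##./.##/.##*; H11=-1→##./.##/.##/.##
ply 2, V at ##./##./.##/.## | V02=+1→###/###/.##/.##*; V20=+1→##./##./###/###
ply 3: ###/###/.##/.## is terminal -1 (H); from ##./.../.##/.## depth 6

PV length from [##./.../.##/.##]: 2 plies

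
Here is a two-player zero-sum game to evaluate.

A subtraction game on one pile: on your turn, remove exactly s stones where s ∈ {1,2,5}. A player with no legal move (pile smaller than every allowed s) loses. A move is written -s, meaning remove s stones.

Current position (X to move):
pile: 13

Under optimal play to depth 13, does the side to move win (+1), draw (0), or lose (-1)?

p1 X@[13]: -1[12]+1* -2[11]-1 -5[8]-1
p2 O@[12]: -1[11]-1* -2[10]-1 -5[7]-1
p3 X@[11]: -1[10]-1 -2[9]+1* -5[6]+1
p4 O@[9]: -1[8]-1* -2[7]-1 -5[4]-1
p5 X@[8]: -1[7]-1 -2[6]+1* -5[3]+1
p6 O@[6]: -1[5]-1* -2[4]-1 -5[1]-1
p7 X@[5]: -1[4]-1 -2[3]+1* -5[0]+1
p8 O@[3]: -1[2]-1* -2[1]-1
p9 X@[2]: -1[1]-1 -2[0]+1*
p10 O@[0] terminal -1; root [13] d13

value(13, X) = +1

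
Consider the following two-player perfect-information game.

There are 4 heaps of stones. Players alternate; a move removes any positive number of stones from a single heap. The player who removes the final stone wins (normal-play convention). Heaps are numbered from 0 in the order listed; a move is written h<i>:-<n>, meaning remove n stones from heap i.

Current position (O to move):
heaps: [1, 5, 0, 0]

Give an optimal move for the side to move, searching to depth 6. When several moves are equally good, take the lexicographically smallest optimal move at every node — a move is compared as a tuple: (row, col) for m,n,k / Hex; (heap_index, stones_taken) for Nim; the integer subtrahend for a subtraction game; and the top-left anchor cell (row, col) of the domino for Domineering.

O's best at [(1,5,0,0)]: h1:-4

p1 O@[(1,5,0,0)]: h0:-1[(0,5,0,0)]-1 h1:-1[(1,4,0,0)]-1 h1:-2[(1,3,0,0)]-1 h1:-3[(1,2,0,0)]-1 h1:-4[(1,1,0,0)]+1* h1:-5[(1,0,0,0)]-1
p2 X@[(1,1,0,0)]: h0:-1[(0,1,0,0)]-1* h1:-1[(1,0,0,0)]-1
p3 O@[(0,1,0,0)]: h1:-1[(0,0,0,0)]+1*
p4 X@[(0,0,0,0)] terminal -1; root [(1,5,0,0)] d6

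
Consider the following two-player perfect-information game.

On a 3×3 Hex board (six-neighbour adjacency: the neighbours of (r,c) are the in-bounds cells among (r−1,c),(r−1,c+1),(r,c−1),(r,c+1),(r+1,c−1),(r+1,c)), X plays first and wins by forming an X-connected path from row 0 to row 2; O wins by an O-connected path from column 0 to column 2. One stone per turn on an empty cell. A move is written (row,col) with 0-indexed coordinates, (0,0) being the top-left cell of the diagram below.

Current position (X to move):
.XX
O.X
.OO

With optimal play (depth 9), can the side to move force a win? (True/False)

ply 1, X at .XX/O.X/.OO | (0,0)=-1→XXX/O.X/.OO*; (1,1)=-1→.XX/OXX/.OO; (2,0)=-1→.XX/O.X/XOO
ply 2, O at XXX/O.X/.OO | (1,1)=+1→XXX/OOX/.OO*; (2,0)=+1→XXX/O.X/OOO
ply 3: XXX/OOX/.OO is terminal -1 (X); from .XX/O.X/.OO depth 9

X winning at [.XX/O.X/.OO]: False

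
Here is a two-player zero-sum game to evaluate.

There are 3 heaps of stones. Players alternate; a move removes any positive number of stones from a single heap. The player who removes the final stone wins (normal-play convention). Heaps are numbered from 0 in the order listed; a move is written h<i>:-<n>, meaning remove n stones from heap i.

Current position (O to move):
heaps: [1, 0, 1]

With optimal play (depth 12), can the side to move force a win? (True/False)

O winning at [(1,0,1)]: False

p1 O@[(1,0,1)]: h0:-1[(0,0,1)]-1* h2:-1[(1,0,0)]-1
p2 X@[(0,0,1)]: h2:-1[(0,0,0)]+1*
p3 O@[(0,0,0)] terminal -1; root [(1,0,1)] d12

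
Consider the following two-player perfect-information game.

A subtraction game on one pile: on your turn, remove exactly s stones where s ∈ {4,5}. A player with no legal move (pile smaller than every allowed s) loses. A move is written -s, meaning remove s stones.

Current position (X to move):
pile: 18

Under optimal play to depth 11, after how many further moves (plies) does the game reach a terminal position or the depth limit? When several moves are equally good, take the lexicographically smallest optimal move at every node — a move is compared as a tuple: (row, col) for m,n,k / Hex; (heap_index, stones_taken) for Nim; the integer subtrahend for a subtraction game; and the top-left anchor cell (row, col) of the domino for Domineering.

PV length from [18]: 4 plies

[18] X move#1: -4:-1/14*, -5:-1/13
[14] O move#2: -4:+1/10*, -5:+1/9
[10] X move#3: -4:-1/6*, -5:-1/5
[6] O move#4: -4:+1/2*, -5:+1/1
[2] end (terminal -1, X#5); searched 18 to 11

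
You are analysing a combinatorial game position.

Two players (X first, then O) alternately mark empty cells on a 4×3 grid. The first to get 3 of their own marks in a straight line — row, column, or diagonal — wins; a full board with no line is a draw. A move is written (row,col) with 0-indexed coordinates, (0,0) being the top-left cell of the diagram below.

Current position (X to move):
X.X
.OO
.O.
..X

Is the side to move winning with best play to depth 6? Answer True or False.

[X.X/.OO/.O./..X] X move#1: (0,1):+1/XXX/.OO/.O./..X*, (1,0):-1/X.X/XOO/.O./..X, (2,0):-1/X.X/.OO/XO./..X, (2,2):-1/X.X/.OO/.OX/..X, (3,0):-1/X.X/.OO/.O./X.X, (3,1):-1/X.X/.OO/.O./.XX
[XXX/.OO/.O./..X] end (terminal -1, O#2); searched X.X/.OO/.O./..X to 6

X winning at [X.X/.OO/.O./..X]: True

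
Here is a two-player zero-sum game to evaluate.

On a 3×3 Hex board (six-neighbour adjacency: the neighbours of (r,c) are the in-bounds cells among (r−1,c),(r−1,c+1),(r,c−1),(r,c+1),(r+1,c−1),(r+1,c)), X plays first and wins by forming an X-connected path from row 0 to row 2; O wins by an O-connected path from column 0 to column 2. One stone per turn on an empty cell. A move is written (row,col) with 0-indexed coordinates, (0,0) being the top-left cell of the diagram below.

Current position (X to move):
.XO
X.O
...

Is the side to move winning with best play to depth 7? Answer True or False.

ply 1, X at .XO/X.O/... | (0,0)=-1→XXO/X.O/...; (1,1)=+1→.XO/XXO/...*; (2,0)=+1→.XO/X.O/X..; (2,1)=+1→.XO/X.O/.X.; (2,2)=-1→.XO/X.O/..X
ply 2, O at .XO/XXO/... | (0,0)=-1→OXO/XXO/...*; (2,0)=-1→.XO/XXO/O..; (2,1)=-1→.XO/XXO/.O.; (2,2)=-1→.XO/XXO/..O
ply 3, X at OXO/XXO/... | (2,0)=+1→OXO/XXO/X..*; (2,1)=+1→OXO/XXO/.X.; (2,2)=+1→OXO/XXO/..X
ply 4: OXO/XXO/X.. is terminal -1 (O); from .XO/X.O/... depth 7

X winning at [.XO/X.O/...]: True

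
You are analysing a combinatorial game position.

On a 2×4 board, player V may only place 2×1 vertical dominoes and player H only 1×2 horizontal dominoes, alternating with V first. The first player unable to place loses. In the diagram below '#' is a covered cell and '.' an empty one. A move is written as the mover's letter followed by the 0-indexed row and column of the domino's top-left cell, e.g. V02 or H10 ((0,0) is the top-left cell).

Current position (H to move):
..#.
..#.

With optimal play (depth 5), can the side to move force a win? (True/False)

H winning at [..#./..#.]: True

[..#./..#.] H move#1: H00:+1/###./..#.*, H10:+1/..#./###.
[###./..#.] V move#2: V03:-1/####/..##*
[####/..##] H move#3: H10:+1/####/####*
[####/####] end (terminal -1, V#4); searched ..#./..#. to 5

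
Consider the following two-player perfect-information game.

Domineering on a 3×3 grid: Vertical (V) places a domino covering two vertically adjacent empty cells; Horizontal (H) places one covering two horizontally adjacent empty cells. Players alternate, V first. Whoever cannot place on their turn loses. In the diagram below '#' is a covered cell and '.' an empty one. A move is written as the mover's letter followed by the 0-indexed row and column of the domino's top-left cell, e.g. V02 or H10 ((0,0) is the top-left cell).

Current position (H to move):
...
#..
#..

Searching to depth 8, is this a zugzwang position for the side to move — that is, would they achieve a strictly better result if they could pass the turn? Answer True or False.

zugzwang(.../#../#.., H) = False

ply 1, H at .../#../#.. | H00=-1→##./#../#..; H01=-1→.##/#../#..; H11=+1→.../###/#..*; H21=-1→.../#../###
ply 2: .../###/#.. is terminal -1 (V); from .../#../#.. depth 8
suppose H passes — search the same position with V to move:
pass> ply 1, V at .../#../#.. | V01=+1→.#./##./#..*; V02=+1→..#/#.#/#..; V11=+1→.../##./##.; V12=+1→.../#.#/#.#
pass> ply 2, H at .#./##./#.. | H21=-1→.#./##./###*
pass> ply 3, V at .#./##./### | V02=+1→.##/###/###*
pass> ply 4: .##/###/### is terminal -1 (H); from .../#../#.. depth 8
for H: play +1, pass -1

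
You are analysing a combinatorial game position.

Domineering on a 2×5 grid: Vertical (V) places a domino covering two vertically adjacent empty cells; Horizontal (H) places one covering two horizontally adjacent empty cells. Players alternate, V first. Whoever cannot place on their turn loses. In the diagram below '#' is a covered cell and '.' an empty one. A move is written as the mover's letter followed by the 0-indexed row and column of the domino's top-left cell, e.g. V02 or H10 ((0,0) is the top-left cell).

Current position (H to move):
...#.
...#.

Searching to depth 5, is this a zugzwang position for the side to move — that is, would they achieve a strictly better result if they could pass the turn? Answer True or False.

zugzwang(...#./...#., H) = False

p1 H@[...#./...#.]: H00[##.#./...#.]-1* H01[.###./...#.]-1 H10[...#./##.#.]-1 H11[...#./.###.]-1
p2 V@[##.#./...#.]: V02[####./..##.]+1* V04[##.##/...##]-1
p3 H@[####./..##.]: H10[####./####.]-1*
p4 V@[####./####.]: V04[#####/#####]+1*
p5 H@[#####/#####] terminal -1; root [...#./...#.] d5
pass branch (V moves first from the same position):
  | p1 V@[...#./...#.]: V00[#..#./#..#.]-1 V01[.#.#./.#.#.]+1* V02[..##./..##.]-1 V04[...##/...##]-1
  | p2 H@[.#.#./.#.#.] terminal -1; root [...#./...#.] d5
H moving scores -1; H passing scores -1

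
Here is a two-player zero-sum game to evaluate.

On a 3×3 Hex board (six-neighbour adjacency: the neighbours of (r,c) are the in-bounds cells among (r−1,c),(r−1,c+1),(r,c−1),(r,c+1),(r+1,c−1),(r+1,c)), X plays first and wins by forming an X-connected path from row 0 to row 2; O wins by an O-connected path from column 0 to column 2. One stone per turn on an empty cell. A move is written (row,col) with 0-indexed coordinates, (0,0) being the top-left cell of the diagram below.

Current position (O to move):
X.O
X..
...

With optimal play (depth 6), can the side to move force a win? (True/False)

[X.O/X../...] O move#1: (0,1):-1/XOO/X../..., (1,1):-1/X.O/XO./..., (1,2):-1/X.O/X.O/..., (2,0):+1/X.O/X../O..*, (2,1):-1/X.O/X../.O., (2,2):-1/X.O/X../..O
[X.O/X../O..] X move#2: (0,1):-1/XXO/X../O..*, (1,1):-1/X.O/XX./O.., (1,2):-1/X.O/X.X/O.., (2,1):-1/X.O/X../OX., (2,2):-1/X.O/X../O.X
[XXO/X../O..] O move#3: (1,1):+1/XXO/XO./O..*, (1,2):+1/XXO/X.O/O.., (2,1):+1/XXO/X../OO., (2,2):+1/XXO/X../O.O
[XXO/XO./O..] end (terminal -1, X#4); searched X.O/X../... to 6

O winning at [X.O/X../...]: True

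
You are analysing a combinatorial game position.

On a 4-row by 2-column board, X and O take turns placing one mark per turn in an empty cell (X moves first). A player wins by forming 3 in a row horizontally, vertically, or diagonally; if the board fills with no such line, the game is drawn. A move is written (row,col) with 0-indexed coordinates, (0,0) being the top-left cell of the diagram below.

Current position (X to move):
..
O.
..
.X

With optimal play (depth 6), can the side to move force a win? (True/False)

[../O./../.X] X move#1: (0,0):+0/X./O./../.X*, (0,1):-1/.X/O./../.X, (1,1):+0/../OX/../.X, (2,0):+0/../O./X./.X, (2,1):+0/../O./.X/.X, (3,0):+0/../O./../XX
[X./O./../.X] O move#2: (0,1):+0/XO/O./../.X*, (1,1):+0/X./OO/../.X, (2,0):+0/X./O./O./.X, (2,1):+0/X./O./.O/.X, (3,0):+0/X./O./../OX
[XO/O./../.X] X move#3: (1,1):+0/XO/OX/../.X*, (2,0):+0/XO/O./X./.X, (2,1):+0/XO/O./.X/.X, (3,0):+0/XO/O./../XX
[XO/OX/../.X] O move#4: (2,0):-1/XO/OX/O./.X, (2,1):+0/XO/OX/.O/.X*, (3,0):-1/XO/OX/../OX
[XO/OX/.O/.X] X move#5: (2,0):+0/XO/OX/XO/.X*, (3,0):+0/XO/OX/.O/XX
[XO/OX/XO/.X] O move#6: (3,0):+0/XO/OX/XO/OX*
[XO/OX/XO/OX] end (terminal +0, X#7); searched ../O./../.X to 6

X winning at [../O./../.X]: False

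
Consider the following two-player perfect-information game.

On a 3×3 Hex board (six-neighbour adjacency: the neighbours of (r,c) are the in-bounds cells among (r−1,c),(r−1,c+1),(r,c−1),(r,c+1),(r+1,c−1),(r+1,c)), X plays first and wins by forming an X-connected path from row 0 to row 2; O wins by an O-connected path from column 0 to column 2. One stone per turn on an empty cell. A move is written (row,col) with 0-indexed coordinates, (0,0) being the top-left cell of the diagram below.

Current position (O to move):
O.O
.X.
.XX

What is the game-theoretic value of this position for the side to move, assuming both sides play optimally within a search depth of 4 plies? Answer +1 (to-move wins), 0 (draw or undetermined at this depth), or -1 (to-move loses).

p1 O@[O.O/.X./.XX]: (0,1)[OOO/.X./.XX]+1* (1,0)[O.O/OX./.XX]-1 (1,2)[O.O/.XO/.XX]-1 (2,0)[O.O/.X./OXX]-1
p2 X@[OOO/.X./.XX] terminal -1; root [O.O/.X./.XX] d4

value(O.O/.X./.XX, O) = +1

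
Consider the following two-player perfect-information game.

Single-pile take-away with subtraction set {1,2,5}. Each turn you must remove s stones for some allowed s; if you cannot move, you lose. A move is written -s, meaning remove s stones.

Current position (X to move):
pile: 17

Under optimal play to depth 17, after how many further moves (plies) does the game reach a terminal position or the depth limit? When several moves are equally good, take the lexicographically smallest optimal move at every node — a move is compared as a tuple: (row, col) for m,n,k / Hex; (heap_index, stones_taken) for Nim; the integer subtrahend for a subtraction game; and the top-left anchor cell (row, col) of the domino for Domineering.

p1 X@[17]: -1[16]-1 -2[15]+1* -5[12]+1
p2 O@[15]: -1[14]-1* -2[13]-1 -5[10]-1
p3 X@[14]: -1[13]-1 -2[12]+1* -5[9]+1
p4 O@[12]: -1[11]-1* -2[10]-1 -5[7]-1
p5 X@[11]: -1[10]-1 -2[9]+1* -5[6]+1
p6 O@[9]: -1[8]-1* -2[7]-1 -5[4]-1
p7 X@[8]: -1[7]-1 -2[6]+1* -5[3]+1
p8 O@[6]: -1[5]-1* -2[4]-1 -5[1]-1
p9 X@[5]: -1[4]-1 -2[3]+1* -5[0]+1
p10 O@[3]: -1[2]-1* -2[1]-1
p11 X@[2]: -1[1]-1 -2[0]+1*
p12 O@[0] terminal -1; root [17] d17

PV length from [17]: 11 plies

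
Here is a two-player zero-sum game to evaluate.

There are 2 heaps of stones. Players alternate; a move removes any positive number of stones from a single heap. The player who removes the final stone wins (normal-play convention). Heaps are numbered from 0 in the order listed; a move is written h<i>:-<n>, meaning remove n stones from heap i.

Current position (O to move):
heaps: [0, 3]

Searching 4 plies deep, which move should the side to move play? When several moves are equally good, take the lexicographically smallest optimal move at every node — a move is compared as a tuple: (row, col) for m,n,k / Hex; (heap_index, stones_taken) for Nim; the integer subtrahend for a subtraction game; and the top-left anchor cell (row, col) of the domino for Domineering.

[(0,3)] O move#1: h1:-1:-1/(0,2), h1:-2:-1/(0,1), h1:-3:+1/(0,0)*
[(0,0)] end (terminal -1, X#2); searched (0,3) to 4

O's best at [(0,3)]: h1:-3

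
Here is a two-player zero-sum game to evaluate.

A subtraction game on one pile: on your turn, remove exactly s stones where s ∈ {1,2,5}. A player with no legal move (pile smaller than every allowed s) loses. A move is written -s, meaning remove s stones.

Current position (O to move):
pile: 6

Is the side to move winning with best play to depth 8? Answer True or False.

ply 1, O at 6 | -1=-1→5*; -2=-1→4; -5=-1→1
ply 2, X at 5 | -1=-1→4; -2=+1→3*; -5=+1→0
ply 3, O at 3 | -1=-1→2*; -2=-1→1
ply 4, X at 2 | -1=-1→1; -2=+1→0*
ply 5: 0 is terminal -1 (O); from 6 depth 8

O winning at [6]: False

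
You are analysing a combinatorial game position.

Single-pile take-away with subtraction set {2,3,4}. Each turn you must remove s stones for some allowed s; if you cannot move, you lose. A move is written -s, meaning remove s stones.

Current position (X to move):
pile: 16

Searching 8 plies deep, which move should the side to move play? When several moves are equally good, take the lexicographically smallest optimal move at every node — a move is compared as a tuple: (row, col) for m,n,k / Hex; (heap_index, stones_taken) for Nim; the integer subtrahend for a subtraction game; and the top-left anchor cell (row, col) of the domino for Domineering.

p1 X@[16]: -2[14]-1 -3[13]+1* -4[12]+1
p2 O@[13]: -2[11]-1* -3[10]-1 -4[9]-1
p3 X@[11]: -2[9]-1 -3[8]-1 -4[7]+1*
p4 O@[7]: -2[5]-1* -3[4]-1 -4[3]-1
p5 X@[5]: -2[3]-1 -3[2]-1 -4[1]+1*
p6 O@[1] terminal -1; root [16] d8

X's best at [16]: -3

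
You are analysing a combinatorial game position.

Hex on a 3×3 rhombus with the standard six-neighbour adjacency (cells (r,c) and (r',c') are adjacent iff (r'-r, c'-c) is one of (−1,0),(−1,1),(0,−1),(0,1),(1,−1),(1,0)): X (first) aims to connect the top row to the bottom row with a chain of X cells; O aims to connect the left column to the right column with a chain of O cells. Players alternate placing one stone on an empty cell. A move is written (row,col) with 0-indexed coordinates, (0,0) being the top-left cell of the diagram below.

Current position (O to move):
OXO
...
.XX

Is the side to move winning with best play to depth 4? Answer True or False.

[OXO/.../.XX] O move#1: (1,0):-1/OXO/O../.XX, (1,1):+1/OXO/.O./.XX*, (1,2):-1/OXO/..O/.XX, (2,0):-1/OXO/.../OXX
[OXO/.O./.XX] X move#2: (1,0):-1/OXO/XO./.XX*, (1,2):-1/OXO/.OX/.XX, (2,0):-1/OXO/.O./XXX
[OXO/XO./.XX] O move#3: (1,2):-1/OXO/XOO/.XX, (2,0):+1/OXO/XO./OXX*
[OXO/XO./OXX] end (terminal -1, X#4); searched OXO/.../.XX to 4

O winning at [OXO/.../.XX]: True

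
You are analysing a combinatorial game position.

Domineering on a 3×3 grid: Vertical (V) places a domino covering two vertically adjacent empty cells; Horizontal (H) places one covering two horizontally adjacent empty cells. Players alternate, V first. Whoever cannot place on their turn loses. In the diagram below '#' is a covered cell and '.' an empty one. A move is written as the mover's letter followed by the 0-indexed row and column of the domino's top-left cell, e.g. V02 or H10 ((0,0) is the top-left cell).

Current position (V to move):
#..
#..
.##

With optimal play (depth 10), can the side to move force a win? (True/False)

V winning at [#../#../.##]: True

p1 V@[#../#../.##]: V01[##./##./.##]+1* V02[#.#/#.#/.##]+1
p2 H@[##./##./.##] terminal -1; root [#../#../.##] d10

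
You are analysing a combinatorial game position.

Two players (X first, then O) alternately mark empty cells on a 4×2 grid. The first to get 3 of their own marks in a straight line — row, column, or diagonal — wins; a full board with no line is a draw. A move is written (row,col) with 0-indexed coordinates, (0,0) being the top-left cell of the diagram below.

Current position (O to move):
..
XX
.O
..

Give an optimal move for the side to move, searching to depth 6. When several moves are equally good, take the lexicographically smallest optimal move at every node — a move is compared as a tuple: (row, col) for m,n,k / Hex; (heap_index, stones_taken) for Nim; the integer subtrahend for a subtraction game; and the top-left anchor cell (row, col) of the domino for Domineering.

O's best at [../XX/.O/..]: (0,0)

ply 1, O at ../XX/.O/.. | (0,0)=+0→O./XX/.O/..*; (0,1)=-1→.O/XX/.O/..; (2,0)=+0→../XX/OO/..; (3,0)=+0→../XX/.O/O.; (3,1)=-1→../XX/.O/.O
ply 2, X at O./XX/.O/.. | (0,1)=+0→OX/XX/.O/..*; (2,0)=+0→O./XX/XO/..; (3,0)=+0→O./XX/.O/X.; (3,1)=+0→O./XX/.O/.X
ply 3, O at OX/XX/.O/.. | (2,0)=+0→OX/XX/OO/..*; (3,0)=+0→OX/XX/.O/O.; (3,1)=+0→OX/XX/.O/.O
ply 4, X at OX/XX/OO/.. | (3,0)=+0→OX/XX/OO/X.*; (3,1)=+0→OX/XX/OO/.X
ply 5, O at OX/XX/OO/X. | (3,1)=+0→OX/XX/OO/XO*
ply 6: OX/XX/OO/XO is terminal +0 (X); from ../XX/.O/.. depth 6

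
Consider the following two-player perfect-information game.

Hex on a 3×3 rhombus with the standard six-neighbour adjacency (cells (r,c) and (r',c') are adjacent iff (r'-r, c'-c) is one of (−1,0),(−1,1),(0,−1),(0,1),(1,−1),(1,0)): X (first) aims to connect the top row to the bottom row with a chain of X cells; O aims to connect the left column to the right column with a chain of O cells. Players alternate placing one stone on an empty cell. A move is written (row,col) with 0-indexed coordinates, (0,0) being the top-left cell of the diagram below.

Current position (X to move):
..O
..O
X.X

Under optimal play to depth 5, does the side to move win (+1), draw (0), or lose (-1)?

value(..O/..O/X.X, X) = +1

[..O/..O/X.X] X move#1: (0,0):-1/X.O/..O/X.X, (0,1):+1/.XO/..O/X.X*, (1,0):+1/..O/X.O/X.X, (1,1):-1/..O/.XO/X.X, (2,1):-1/..O/..O/XXX
[.XO/..O/X.X] O move#2: (0,0):-1/OXO/..O/X.X*, (1,0):-1/.XO/O.O/X.X, (1,1):-1/.XO/.OO/X.X, (2,1):-1/.XO/..O/XOX
[OXO/..O/X.X] X move#3: (1,0):+1/OXO/X.O/X.X*, (1,1):+1/OXO/.XO/X.X, (2,1):+1/OXO/..O/XXX
[OXO/X.O/X.X] end (terminal -1, O#4); searched ..O/..O/X.X to 5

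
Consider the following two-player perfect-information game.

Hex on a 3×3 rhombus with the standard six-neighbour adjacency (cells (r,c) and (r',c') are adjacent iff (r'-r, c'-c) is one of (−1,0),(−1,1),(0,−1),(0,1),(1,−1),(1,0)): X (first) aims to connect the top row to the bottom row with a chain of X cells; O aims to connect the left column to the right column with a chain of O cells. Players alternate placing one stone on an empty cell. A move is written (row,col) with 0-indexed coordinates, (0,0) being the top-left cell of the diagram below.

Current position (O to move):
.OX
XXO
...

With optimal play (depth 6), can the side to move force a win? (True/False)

ply 1, O at .OX/XXO/... | (0,0)=-1→OOX/XXO/...*; (2,0)=-1→.OX/XXO/O..; (2,1)=-1→.OX/XXO/.O.; (2,2)=-1→.OX/XXO/..O
ply 2, X at OOX/XXO/... | (2,0)=+1→OOX/XXO/X..*; (2,1)=+1→OOX/XXO/.X.; (2,2)=+1→OOX/XXO/..X
ply 3: OOX/XXO/X.. is terminal -1 (O); from .OX/XXO/... depth 6

O winning at [.OX/XXO/...]: False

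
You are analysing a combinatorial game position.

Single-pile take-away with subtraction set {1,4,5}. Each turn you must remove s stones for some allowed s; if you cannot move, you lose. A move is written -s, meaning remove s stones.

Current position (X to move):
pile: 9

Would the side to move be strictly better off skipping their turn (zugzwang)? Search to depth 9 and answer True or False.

p1 X@[9]: -1[8]+1* -4[5]-1 -5[4]-1
p2 O@[8]: -1[7]-1* -4[4]-1 -5[3]-1
p3 X@[7]: -1[6]-1 -4[3]-1 -5[2]+1*
p4 O@[2]: -1[1]-1*
p5 X@[1]: -1[0]+1*
p6 O@[0] terminal -1; root [9] d9
pass branch (O moves first from the same position):
  | p1 O@[9]: -1[8]+1* -4[5]-1 -5[4]-1
  | p2 X@[8]: -1[7]-1* -4[4]-1 -5[3]-1
  | p3 O@[7]: -1[6]-1 -4[3]-1 -5[2]+1*
  | p4 X@[2]: -1[1]-1*
  | p5 O@[1]: -1[0]+1*
  | p6 X@[0] terminal -1; root [9] d9
X moving scores +1; X passing scores -1

zugzwang(9, X) = False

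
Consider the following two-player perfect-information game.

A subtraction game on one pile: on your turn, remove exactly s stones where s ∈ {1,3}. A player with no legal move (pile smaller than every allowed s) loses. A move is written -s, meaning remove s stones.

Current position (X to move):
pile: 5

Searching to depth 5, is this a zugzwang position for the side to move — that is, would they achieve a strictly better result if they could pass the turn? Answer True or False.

zugzwang(5, X) = False

[5] X move#1: -1:+1/4*, -3:+1/2
[4] O move#2: -1:-1/3*, -3:-1/1
[3] X move#3: -1:+1/2*, -3:+1/0
[2] O move#4: -1:-1/1*
[1] X move#5: -1:+1/0*
[0] end (terminal -1, O#6); searched 5 to 5
if X skipped the turn, O would face:
~ [5] O move#1: -1:+1/4*, -3:+1/2
~ [4] X move#2: -1:-1/3*, -3:-1/1
~ [3] O move#3: -1:+1/2*, -3:+1/0
~ [2] X move#4: -1:-1/1*
~ [1] O move#5: -1:+1/0*
~ [0] end (terminal -1, X#6); searched 5 to 5
compare (X): move=+1 vs pass=-1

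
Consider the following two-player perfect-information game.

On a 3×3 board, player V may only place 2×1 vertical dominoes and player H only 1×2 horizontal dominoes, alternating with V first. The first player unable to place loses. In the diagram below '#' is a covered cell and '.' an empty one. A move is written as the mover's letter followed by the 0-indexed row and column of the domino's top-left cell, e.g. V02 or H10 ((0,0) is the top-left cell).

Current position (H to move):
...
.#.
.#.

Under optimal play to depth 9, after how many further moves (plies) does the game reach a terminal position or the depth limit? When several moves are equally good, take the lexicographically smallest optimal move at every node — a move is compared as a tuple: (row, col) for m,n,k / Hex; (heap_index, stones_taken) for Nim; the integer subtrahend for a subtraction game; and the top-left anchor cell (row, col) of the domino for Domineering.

PV length from [.../.#./.#.]: 2 plies

ply 1, H at .../.#./.#. | H00=-1→##./.#./.#.*; H01=-1→.##/.#./.#.
ply 2, V at ##./.#./.#. | V02=+1→###/.##/.#.*; V10=+1→##./##./##.; V12=+1→##./.##/.##
ply 3: ###/.##/.#. is terminal -1 (H); from .../.#./.#. depth 9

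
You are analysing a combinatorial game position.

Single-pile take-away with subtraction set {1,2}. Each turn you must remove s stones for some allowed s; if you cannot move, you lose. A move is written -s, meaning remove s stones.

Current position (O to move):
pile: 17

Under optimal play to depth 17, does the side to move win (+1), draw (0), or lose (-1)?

ply 1, O at 17 | -1=-1→16; -2=+1→15*
ply 2, X at 15 | -1=-1→14*; -2=-1→13
ply 3, O at 14 | -1=-1→13; -2=+1→12*
ply 4, X at 12 | -1=-1→11*; -2=-1→10
ply 5, O at 11 | -1=-1→10; -2=+1→9*
ply 6, X at 9 | -1=-1→8*; -2=-1→7
ply 7, O at 8 | -1=-1→7; -2=+1→6*
ply 8, X at 6 | -1=-1→5*; -2=-1→4
ply 9, O at 5 | -1=-1→4; -2=+1→3*
ply 10, X at 3 | -1=-1→2*; -2=-1→1
ply 11, O at 2 | -1=-1→1; -2=+1→0*
ply 12: 0 is terminal -1 (X); from 17 depth 17

value(17, O) = +1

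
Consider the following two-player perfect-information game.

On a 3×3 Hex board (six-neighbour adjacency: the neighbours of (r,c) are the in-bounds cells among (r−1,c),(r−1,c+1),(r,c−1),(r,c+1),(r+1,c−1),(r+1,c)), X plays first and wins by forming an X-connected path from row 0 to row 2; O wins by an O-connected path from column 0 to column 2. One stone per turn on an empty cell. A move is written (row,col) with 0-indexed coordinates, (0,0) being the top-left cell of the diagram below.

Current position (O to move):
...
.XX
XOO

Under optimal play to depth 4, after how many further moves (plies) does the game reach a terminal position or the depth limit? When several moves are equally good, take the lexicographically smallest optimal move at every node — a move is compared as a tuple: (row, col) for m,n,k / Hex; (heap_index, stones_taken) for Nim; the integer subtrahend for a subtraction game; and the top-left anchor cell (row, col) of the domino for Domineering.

PV length from [.../.XX/XOO]: 2 plies

p1 O@[.../.XX/XOO]: (0,0)[O../.XX/XOO]-1* (0,1)[.O./.XX/XOO]-1 (0,2)[..O/.XX/XOO]-1 (1,0)[.../OXX/XOO]-1
p2 X@[O../.XX/XOO]: (0,1)[OX./.XX/XOO]+1* (0,2)[O.X/.XX/XOO]+1 (1,0)[O../XXX/XOO]+1
p3 O@[OX./.XX/XOO] terminal -1; root [.../.XX/XOO] d4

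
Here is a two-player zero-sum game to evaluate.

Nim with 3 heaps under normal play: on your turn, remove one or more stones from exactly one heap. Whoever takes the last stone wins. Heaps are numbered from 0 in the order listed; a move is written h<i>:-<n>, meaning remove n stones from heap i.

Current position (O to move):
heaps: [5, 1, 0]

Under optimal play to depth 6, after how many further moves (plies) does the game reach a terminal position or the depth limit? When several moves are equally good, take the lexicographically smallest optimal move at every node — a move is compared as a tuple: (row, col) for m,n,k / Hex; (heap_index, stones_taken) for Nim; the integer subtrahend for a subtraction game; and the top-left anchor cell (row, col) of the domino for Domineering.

PV length from [(5,1,0)]: 3 plies

p1 O@[(5,1,0)]: h0:-1[(4,1,0)]-1 h0:-2[(3,1,0)]-1 h0:-3[(2,1,0)]-1 h0:-4[(1,1,0)]+1* h0:-5[(0,1,0)]-1 h1:-1[(5,0,0)]-1
p2 X@[(1,1,0)]: h0:-1[(0,1,0)]-1* h1:-1[(1,0,0)]-1
p3 O@[(0,1,0)]: h1:-1[(0,0,0)]+1*
p4 X@[(0,0,0)] terminal -1; root [(5,1,0)] d6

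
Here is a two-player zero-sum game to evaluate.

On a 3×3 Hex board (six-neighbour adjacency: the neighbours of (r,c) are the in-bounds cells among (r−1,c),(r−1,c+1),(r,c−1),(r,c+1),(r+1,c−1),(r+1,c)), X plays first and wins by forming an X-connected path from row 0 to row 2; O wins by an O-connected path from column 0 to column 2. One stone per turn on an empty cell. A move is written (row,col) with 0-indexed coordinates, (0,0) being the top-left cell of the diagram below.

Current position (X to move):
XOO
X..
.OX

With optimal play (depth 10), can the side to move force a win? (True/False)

X winning at [XOO/X../.OX]: True

[XOO/X../.OX] X move#1: (1,1):+1/XOO/XX./.OX*, (1,2):+1/XOO/X.X/.OX, (2,0):+1/XOO/X../XOX
[XOO/XX./.OX] O move#2: (1,2):-1/XOO/XXO/.OX*, (2,0):-1/XOO/XX./OOX
[XOO/XXO/.OX] X move#3: (2,0):+1/XOO/XXO/XOX*
[XOO/XXO/XOX] end (terminal -1, O#4); searched XOO/X../.OX to 10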